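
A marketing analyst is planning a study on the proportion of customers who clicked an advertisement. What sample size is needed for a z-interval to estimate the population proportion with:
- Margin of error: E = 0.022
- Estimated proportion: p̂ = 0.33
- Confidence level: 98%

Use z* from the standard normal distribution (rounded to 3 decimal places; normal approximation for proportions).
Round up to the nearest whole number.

Using z* for proportion z-interval (normal approximation).

For 98% confidence, z* = 2.326 (from standard normal table)

Sample size formula for proportion z-interval: n = z*²p̂(1-p̂)/E²

n = 2.326² × 0.33 × 0.67 / 0.022²
  = 5.410276 × 0.2211 / 0.000484
  = 2471.5124

Round up to the nearest whole number: n = 2472

2472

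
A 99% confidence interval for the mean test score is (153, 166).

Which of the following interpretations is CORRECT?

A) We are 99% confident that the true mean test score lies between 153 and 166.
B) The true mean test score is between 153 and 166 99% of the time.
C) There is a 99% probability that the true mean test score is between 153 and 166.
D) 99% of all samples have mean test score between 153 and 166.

A confidence interval represents our confidence in the procedure, not a probability statement about the parameter.

Key concept: If we repeated this sampling process many times and computed a 99% CI each time, about 99% of those intervals would contain the true population parameter.

For this specific interval (153, 166):
- Midpoint (point estimate): 159.5
- Margin of error: 6.5

The correct interpretation is the one stating confidence that the true parameter lies in the interval — option A.

A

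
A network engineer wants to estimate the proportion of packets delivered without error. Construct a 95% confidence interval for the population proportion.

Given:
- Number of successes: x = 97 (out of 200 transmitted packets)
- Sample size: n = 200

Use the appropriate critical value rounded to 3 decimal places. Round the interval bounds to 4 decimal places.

Sample proportion: p̂ = 97/200 = 0.485000

Check conditions for normal approximation:
  np̂ = 97 ≥ 10 ✓
  n(1-p̂) = 103 ≥ 10 ✓

The sample is large enough, so use a z-interval (normal approximation) for the proportion.

For 95% confidence, z* = 1.96 (from standard normal table)

Standard error: SE = √(p̂(1-p̂)/n) = √(0.485000×0.515000/200) = 0.03533943

Margin of error: E = z* × SE = 1.96 × 0.03533943 = 0.069265

Z-interval: p̂ ± E = 0.485000 ± 0.069265 = (0.415735, 0.554265)

Rounded to 4 decimal places:

(0.4157, 0.5543)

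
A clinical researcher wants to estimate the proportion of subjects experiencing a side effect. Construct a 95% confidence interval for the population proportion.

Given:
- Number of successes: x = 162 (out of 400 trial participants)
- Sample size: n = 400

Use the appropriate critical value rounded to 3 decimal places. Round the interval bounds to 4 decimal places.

Sample proportion: p̂ = 162/400 = 0.405000

Check conditions for normal approximation:
  np̂ = 162 ≥ 10 ✓
  n(1-p̂) = 238 ≥ 10 ✓

The sample is large enough, so use a z-interval (normal approximation) for the proportion.

For 95% confidence, z* = 1.96 (from standard normal table)

Standard error: SE = √(p̂(1-p̂)/n) = √(0.405000×0.595000/400) = 0.02454460

Margin of error: E = z* × SE = 1.96 × 0.02454460 = 0.048107

Z-interval: p̂ ± E = 0.405000 ± 0.048107 = (0.356893, 0.453107)

Rounded to 4 decimal places:

(0.3569, 0.4531)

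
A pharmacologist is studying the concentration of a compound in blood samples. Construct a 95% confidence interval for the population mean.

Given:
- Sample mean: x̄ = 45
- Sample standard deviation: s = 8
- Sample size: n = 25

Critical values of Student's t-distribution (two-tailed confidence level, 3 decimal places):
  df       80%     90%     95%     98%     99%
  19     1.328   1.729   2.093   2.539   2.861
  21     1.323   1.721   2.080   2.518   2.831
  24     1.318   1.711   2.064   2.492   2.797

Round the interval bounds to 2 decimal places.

The population standard deviation σ is unknown (only the sample standard deviation s is given), so use a t-interval with df = n - 1 = 25 - 1 = 24.

For 95% confidence with df = 24, t* = 2.064 (from t-table)

Standard error: SE = s/√n = 8/√25 = 1.600000

Margin of error: E = t* × SE = 2.064 × 1.600000 = 3.3024

T-interval: x̄ ± E = 45 ± 3.3024 = (41.6976, 48.3024)

Rounded to 2 decimal places:

(41.70, 48.30)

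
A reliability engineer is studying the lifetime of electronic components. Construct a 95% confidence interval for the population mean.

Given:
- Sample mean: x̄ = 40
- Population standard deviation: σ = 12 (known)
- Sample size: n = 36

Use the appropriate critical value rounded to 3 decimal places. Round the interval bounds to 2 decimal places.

The population standard deviation σ is known, so use a z-interval (standard normal critical value).

For 95% confidence, z* = 1.96 (from standard normal table)

Standard error: SE = σ/√n = 12/√36 = 2.000000

Margin of error: E = z* × SE = 1.96 × 2.000000 = 3.9200

Z-interval: x̄ ± E = 40 ± 3.9200 = (36.0800, 43.9200)

Rounded to 2 decimal places:

(36.08, 43.92)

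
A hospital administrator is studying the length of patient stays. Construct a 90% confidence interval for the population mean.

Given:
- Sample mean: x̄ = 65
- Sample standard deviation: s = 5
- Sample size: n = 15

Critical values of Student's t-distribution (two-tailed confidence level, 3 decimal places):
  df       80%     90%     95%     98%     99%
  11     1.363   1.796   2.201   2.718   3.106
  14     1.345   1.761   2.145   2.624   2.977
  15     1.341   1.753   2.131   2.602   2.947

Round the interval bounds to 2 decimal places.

The population standard deviation σ is unknown (only the sample standard deviation s is given), so use a t-interval with df = n - 1 = 15 - 1 = 14.

For 90% confidence with df = 14, t* = 1.761 (from t-table)

Standard error: SE = s/√n = 5/√15 = 1.290994

Margin of error: E = t* × SE = 1.761 × 1.290994 = 2.2734

T-interval: x̄ ± E = 65 ± 2.2734 = (62.7266, 67.2734)

Rounded to 2 decimal places:

(62.73, 67.27)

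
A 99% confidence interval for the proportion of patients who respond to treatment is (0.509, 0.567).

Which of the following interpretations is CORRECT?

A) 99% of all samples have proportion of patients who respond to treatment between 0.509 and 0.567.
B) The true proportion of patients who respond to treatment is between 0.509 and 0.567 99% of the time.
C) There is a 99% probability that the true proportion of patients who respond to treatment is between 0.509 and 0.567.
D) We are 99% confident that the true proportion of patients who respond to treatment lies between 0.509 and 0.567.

A confidence interval represents our confidence in the procedure, not a probability statement about the parameter.

Key concept: If we repeated this sampling process many times and computed a 99% CI each time, about 99% of those intervals would contain the true population parameter.

For this specific interval (0.509, 0.567):
- Midpoint (point estimate): 0.538
- Margin of error: 0.029

The correct interpretation is the one stating confidence that the true parameter lies in the interval — option D.

D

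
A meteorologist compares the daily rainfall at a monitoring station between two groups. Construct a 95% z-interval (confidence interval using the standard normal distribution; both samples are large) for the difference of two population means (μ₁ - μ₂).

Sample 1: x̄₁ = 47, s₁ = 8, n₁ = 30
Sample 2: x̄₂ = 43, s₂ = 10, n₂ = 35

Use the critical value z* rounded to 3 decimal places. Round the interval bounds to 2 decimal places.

Both samples are large (n₁ = 30 ≥ 30, n₂ = 35 ≥ 30), so a z-interval for the difference of means applies.

Point estimate: x̄₁ - x̄₂ = 47 - 43 = 4

Standard error: SE = √(s₁²/n₁ + s₂²/n₂)
= √(8²/30 + 10²/35)
= √(2.133333 + 2.857143)
= 2.233937

For 95% confidence, z* = 1.96 (from standard normal table)
Margin of error: E = z* × SE = 1.96 × 2.233937 = 4.3785

Z-interval: (x̄₁ - x̄₂) ± E = 4 ± 4.3785 = (-0.3785, 8.3785)

Rounded to 2 decimal places:

(-0.38, 8.38)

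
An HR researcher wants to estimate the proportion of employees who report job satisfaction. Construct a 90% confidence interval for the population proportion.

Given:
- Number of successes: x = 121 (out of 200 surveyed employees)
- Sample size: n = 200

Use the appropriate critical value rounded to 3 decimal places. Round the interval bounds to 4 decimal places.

Sample proportion: p̂ = 121/200 = 0.605000

Check conditions for normal approximation:
  np̂ = 121 ≥ 10 ✓
  n(1-p̂) = 79 ≥ 10 ✓

The sample is large enough, so use a z-interval (normal approximation) for the proportion.

For 90% confidence, z* = 1.645 (from standard normal table)

Standard error: SE = √(p̂(1-p̂)/n) = √(0.605000×0.395000/200) = 0.03456696

Margin of error: E = z* × SE = 1.645 × 0.03456696 = 0.056863

Z-interval: p̂ ± E = 0.605000 ± 0.056863 = (0.548137, 0.661863)

Rounded to 4 decimal places:

(0.5481, 0.6619)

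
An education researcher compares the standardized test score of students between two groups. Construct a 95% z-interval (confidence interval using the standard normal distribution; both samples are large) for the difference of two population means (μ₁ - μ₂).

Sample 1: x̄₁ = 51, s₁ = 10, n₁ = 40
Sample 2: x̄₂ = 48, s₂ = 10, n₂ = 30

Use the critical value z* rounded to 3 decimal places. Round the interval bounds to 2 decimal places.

Both samples are large (n₁ = 40 ≥ 30, n₂ = 30 ≥ 30), so a z-interval for the difference of means applies.

Point estimate: x̄₁ - x̄₂ = 51 - 48 = 3

Standard error: SE = √(s₁²/n₁ + s₂²/n₂)
= √(10²/40 + 10²/30)
= √(2.500000 + 3.333333)
= 2.415229

For 95% confidence, z* = 1.96 (from standard normal table)
Margin of error: E = z* × SE = 1.96 × 2.415229 = 4.7338

Z-interval: (x̄₁ - x̄₂) ± E = 3 ± 4.7338 = (-1.7338, 7.7338)

Rounded to 2 decimal places:

(-1.73, 7.73)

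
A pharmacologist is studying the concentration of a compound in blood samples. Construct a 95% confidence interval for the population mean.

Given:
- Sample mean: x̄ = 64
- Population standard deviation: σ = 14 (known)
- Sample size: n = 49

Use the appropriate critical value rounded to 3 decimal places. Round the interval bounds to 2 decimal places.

The population standard deviation σ is known, so use a z-interval (standard normal critical value).

For 95% confidence, z* = 1.96 (from standard normal table)

Standard error: SE = σ/√n = 14/√49 = 2.000000

Margin of error: E = z* × SE = 1.96 × 2.000000 = 3.9200

Z-interval: x̄ ± E = 64 ± 3.9200 = (60.0800, 67.9200)

Rounded to 2 decimal places:

(60.08, 67.92)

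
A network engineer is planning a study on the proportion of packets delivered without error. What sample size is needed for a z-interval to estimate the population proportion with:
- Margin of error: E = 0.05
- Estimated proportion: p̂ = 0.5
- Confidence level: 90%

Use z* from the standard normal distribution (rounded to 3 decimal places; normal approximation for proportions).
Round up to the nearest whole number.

Using z* for proportion z-interval (normal approximation).

For 90% confidence, z* = 1.645 (from standard normal table)

Sample size formula for proportion z-interval: n = z*²p̂(1-p̂)/E²

n = 1.645² × 0.5 × 0.5 / 0.05²
  = 2.706025 × 0.25 / 0.0025
  = 270.6025

Round up to the nearest whole number: n = 271

271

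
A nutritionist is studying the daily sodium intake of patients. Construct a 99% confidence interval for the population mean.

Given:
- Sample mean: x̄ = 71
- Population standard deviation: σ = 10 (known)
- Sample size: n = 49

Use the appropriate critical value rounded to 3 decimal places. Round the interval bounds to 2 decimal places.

The population standard deviation σ is known, so use a z-interval (standard normal critical value).

For 99% confidence, z* = 2.576 (from standard normal table)

Standard error: SE = σ/√n = 10/√49 = 1.428571

Margin of error: E = z* × SE = 2.576 × 1.428571 = 3.6800

Z-interval: x̄ ± E = 71 ± 3.6800 = (67.3200, 74.6800)

Rounded to 2 decimal places:

(67.32, 74.68)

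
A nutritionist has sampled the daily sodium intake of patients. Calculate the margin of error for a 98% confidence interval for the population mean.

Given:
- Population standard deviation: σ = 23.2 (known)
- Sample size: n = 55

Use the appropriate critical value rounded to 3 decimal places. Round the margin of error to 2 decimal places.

The population standard deviation σ is known, so use the z-interval margin of error formula.

For 98% confidence, z* = 2.326 (from standard normal table)

Margin of error formula for z-interval: E = z* × σ/√n

E = 2.326 × 23.2/√55
  = 2.326 × 3.128287
  = 7.2764

Rounded to 2 decimal places:

7.28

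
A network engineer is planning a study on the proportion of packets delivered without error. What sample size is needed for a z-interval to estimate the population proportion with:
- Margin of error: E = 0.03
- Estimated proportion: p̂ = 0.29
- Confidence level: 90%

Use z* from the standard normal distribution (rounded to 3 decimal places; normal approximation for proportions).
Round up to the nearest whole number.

Using z* for proportion z-interval (normal approximation).

For 90% confidence, z* = 1.645 (from standard normal table)

Sample size formula for proportion z-interval: n = z*²p̂(1-p̂)/E²

n = 1.645² × 0.29 × 0.71 / 0.03²
  = 2.706025 × 0.2059 / 0.0009
  = 619.0784

Round up to the nearest whole number: n = 620

620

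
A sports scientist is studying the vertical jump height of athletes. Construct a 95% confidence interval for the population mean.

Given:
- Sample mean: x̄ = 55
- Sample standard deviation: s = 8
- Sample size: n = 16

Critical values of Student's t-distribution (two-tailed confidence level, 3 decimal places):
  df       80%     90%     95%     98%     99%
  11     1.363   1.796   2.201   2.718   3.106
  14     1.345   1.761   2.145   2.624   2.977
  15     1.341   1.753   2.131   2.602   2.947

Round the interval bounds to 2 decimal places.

The population standard deviation σ is unknown (only the sample standard deviation s is given), so use a t-interval with df = n - 1 = 16 - 1 = 15.

For 95% confidence with df = 15, t* = 2.131 (from t-table)

Standard error: SE = s/√n = 8/√16 = 2.000000

Margin of error: E = t* × SE = 2.131 × 2.000000 = 4.2620

T-interval: x̄ ± E = 55 ± 4.2620 = (50.7380, 59.2620)

Rounded to 2 decimal places:

(50.74, 59.26)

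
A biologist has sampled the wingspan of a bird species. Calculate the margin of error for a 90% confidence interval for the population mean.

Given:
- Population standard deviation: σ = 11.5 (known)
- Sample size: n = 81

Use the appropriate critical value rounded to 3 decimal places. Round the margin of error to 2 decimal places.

The population standard deviation σ is known, so use the z-interval margin of error formula.

For 90% confidence, z* = 1.645 (from standard normal table)

Margin of error formula for z-interval: E = z* × σ/√n

E = 1.645 × 11.5/√81
  = 1.645 × 1.277778
  = 2.1019

Rounded to 2 decimal places:

2.10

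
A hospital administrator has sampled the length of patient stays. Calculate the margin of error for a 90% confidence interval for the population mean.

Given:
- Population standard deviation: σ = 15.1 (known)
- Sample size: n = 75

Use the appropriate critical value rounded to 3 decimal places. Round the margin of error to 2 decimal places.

The population standard deviation σ is known, so use the z-interval margin of error formula.

For 90% confidence, z* = 1.645 (from standard normal table)

Margin of error formula for z-interval: E = z* × σ/√n

E = 1.645 × 15.1/√75
  = 1.645 × 1.743598
  = 2.8682

Rounded to 2 decimal places:

2.87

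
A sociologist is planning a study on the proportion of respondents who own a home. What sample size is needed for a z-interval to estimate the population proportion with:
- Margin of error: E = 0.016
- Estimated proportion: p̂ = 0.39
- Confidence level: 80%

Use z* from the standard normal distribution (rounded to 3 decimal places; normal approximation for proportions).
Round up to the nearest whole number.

Using z* for proportion z-interval (normal approximation).

For 80% confidence, z* = 1.282 (from standard normal table)

Sample size formula for proportion z-interval: n = z*²p̂(1-p̂)/E²

n = 1.282² × 0.39 × 0.61 / 0.016²
  = 1.643524 × 0.2379 / 0.000256
  = 1527.3217

Round up to the nearest whole number: n = 1528

1528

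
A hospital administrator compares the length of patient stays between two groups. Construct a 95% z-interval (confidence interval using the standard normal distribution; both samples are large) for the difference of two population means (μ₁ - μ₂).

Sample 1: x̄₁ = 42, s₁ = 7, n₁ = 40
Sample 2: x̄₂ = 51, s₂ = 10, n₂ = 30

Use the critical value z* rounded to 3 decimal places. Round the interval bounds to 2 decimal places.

Both samples are large (n₁ = 40 ≥ 30, n₂ = 30 ≥ 30), so a z-interval for the difference of means applies.

Point estimate: x̄₁ - x̄₂ = 42 - 51 = -9

Standard error: SE = √(s₁²/n₁ + s₂²/n₂)
= √(7²/40 + 10²/30)
= √(1.225000 + 3.333333)
= 2.135025

For 95% confidence, z* = 1.96 (from standard normal table)
Margin of error: E = z* × SE = 1.96 × 2.135025 = 4.1846

Z-interval: (x̄₁ - x̄₂) ± E = -9 ± 4.1846 = (-13.1846, -4.8154)

Rounded to 2 decimal places:

(-13.18, -4.82)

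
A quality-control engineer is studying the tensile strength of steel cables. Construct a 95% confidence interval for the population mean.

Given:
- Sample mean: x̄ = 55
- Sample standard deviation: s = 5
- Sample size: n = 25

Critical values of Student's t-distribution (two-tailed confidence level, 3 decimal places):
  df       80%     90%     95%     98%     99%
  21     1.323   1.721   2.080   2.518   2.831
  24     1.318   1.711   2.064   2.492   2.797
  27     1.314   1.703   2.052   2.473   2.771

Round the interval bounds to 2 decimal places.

The population standard deviation σ is unknown (only the sample standard deviation s is given), so use a t-interval with df = n - 1 = 25 - 1 = 24.

For 95% confidence with df = 24, t* = 2.064 (from t-table)

Standard error: SE = s/√n = 5/√25 = 1.000000

Margin of error: E = t* × SE = 2.064 × 1.000000 = 2.0640

T-interval: x̄ ± E = 55 ± 2.0640 = (52.9360, 57.0640)

Rounded to 2 decimal places:

(52.94, 57.06)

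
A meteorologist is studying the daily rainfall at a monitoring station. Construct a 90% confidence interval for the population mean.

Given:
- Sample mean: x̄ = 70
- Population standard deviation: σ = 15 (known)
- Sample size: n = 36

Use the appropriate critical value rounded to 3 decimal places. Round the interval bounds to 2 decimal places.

The population standard deviation σ is known, so use a z-interval (standard normal critical value).

For 90% confidence, z* = 1.645 (from standard normal table)

Standard error: SE = σ/√n = 15/√36 = 2.500000

Margin of error: E = z* × SE = 1.645 × 2.500000 = 4.1125

Z-interval: x̄ ± E = 70 ± 4.1125 = (65.8875, 74.1125)

Rounded to 2 decimal places:

(65.89, 74.11)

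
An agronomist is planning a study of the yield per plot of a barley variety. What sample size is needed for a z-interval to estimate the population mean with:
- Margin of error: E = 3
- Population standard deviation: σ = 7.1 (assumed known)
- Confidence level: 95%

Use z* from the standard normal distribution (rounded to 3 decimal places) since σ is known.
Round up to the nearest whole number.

Using z* since population σ is known (z-interval formula).

For 95% confidence, z* = 1.96 (from standard normal table)

Sample size formula for z-interval: n = (z*σ/E)²

n = (1.96 × 7.1 / 3)²
  = (4.638667)²
  = 21.5172

Round up to the nearest whole number: n = 22

22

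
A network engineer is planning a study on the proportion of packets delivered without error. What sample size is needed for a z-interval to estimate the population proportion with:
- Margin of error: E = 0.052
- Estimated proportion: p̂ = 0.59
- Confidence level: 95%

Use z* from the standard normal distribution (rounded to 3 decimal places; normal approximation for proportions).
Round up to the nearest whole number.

Using z* for proportion z-interval (normal approximation).

For 95% confidence, z* = 1.96 (from standard normal table)

Sample size formula for proportion z-interval: n = z*²p̂(1-p̂)/E²

n = 1.96² × 0.59 × 0.41 / 0.052²
  = 3.8416 × 0.2419 / 0.002704
  = 343.6698

Round up to the nearest whole number: n = 344

344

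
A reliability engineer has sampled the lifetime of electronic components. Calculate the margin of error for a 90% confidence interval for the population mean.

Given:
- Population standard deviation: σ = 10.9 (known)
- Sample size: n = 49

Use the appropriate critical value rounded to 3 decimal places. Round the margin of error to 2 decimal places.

The population standard deviation σ is known, so use the z-interval margin of error formula.

For 90% confidence, z* = 1.645 (from standard normal table)

Margin of error formula for z-interval: E = z* × σ/√n

E = 1.645 × 10.9/√49
  = 1.645 × 1.557143
  = 2.5615

Rounded to 2 decimal places:

2.56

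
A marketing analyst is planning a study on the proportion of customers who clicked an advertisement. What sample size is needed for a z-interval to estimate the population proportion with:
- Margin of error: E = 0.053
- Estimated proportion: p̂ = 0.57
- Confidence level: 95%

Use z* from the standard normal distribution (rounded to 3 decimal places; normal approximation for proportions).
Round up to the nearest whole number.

Using z* for proportion z-interval (normal approximation).

For 95% confidence, z* = 1.96 (from standard normal table)

Sample size formula for proportion z-interval: n = z*²p̂(1-p̂)/E²

n = 1.96² × 0.57 × 0.43 / 0.053²
  = 3.8416 × 0.2451 / 0.002809
  = 335.1998

Round up to the nearest whole number: n = 336

336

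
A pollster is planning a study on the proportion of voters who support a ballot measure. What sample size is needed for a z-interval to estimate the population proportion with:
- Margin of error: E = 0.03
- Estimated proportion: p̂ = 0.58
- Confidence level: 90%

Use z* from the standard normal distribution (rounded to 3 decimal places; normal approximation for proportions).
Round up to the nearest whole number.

Using z* for proportion z-interval (normal approximation).

For 90% confidence, z* = 1.645 (from standard normal table)

Sample size formula for proportion z-interval: n = z*²p̂(1-p̂)/E²

n = 1.645² × 0.58 × 0.42 / 0.03²
  = 2.706025 × 0.2436 / 0.0009
  = 732.4308

Round up to the nearest whole number: n = 733

733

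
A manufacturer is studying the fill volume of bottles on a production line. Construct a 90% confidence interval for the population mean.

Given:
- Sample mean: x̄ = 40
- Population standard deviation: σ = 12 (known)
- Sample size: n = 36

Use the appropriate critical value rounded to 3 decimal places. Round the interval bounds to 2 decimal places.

The population standard deviation σ is known, so use a z-interval (standard normal critical value).

For 90% confidence, z* = 1.645 (from standard normal table)

Standard error: SE = σ/√n = 12/√36 = 2.000000

Margin of error: E = z* × SE = 1.645 × 2.000000 = 3.2900

Z-interval: x̄ ± E = 40 ± 3.2900 = (36.7100, 43.2900)

Rounded to 2 decimal places:

(36.71, 43.29)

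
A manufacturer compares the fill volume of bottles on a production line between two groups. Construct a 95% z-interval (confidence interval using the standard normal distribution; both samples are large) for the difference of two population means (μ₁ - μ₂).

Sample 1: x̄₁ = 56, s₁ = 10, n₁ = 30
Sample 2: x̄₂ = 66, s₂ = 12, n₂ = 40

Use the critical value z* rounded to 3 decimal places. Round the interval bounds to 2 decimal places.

Both samples are large (n₁ = 30 ≥ 30, n₂ = 40 ≥ 30), so a z-interval for the difference of means applies.

Point estimate: x̄₁ - x̄₂ = 56 - 66 = -10

Standard error: SE = √(s₁²/n₁ + s₂²/n₂)
= √(10²/30 + 12²/40)
= √(3.333333 + 3.600000)
= 2.633122

For 95% confidence, z* = 1.96 (from standard normal table)
Margin of error: E = z* × SE = 1.96 × 2.633122 = 5.1609

Z-interval: (x̄₁ - x̄₂) ± E = -10 ± 5.1609 = (-15.1609, -4.8391)

Rounded to 2 decimal places:

(-15.16, -4.84)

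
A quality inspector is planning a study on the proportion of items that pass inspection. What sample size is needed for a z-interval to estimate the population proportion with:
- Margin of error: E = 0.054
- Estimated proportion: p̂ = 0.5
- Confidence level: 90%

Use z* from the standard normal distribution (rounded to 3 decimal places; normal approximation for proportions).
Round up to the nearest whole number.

Using z* for proportion z-interval (normal approximation).

For 90% confidence, z* = 1.645 (from standard normal table)

Sample size formula for proportion z-interval: n = z*²p̂(1-p̂)/E²

n = 1.645² × 0.5 × 0.5 / 0.054²
  = 2.706025 × 0.25 / 0.002916
  = 231.9980

Round up to the nearest whole number: n = 232

232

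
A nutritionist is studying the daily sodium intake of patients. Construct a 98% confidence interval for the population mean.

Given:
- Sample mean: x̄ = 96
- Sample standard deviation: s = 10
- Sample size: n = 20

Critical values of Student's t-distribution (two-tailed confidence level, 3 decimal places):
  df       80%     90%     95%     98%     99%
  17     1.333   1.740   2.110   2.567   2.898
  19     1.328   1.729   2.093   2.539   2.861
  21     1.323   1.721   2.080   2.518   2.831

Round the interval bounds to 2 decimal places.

The population standard deviation σ is unknown (only the sample standard deviation s is given), so use a t-interval with df = n - 1 = 20 - 1 = 19.

For 98% confidence with df = 19, t* = 2.539 (from t-table)

Standard error: SE = s/√n = 10/√20 = 2.236068

Margin of error: E = t* × SE = 2.539 × 2.236068 = 5.6774

T-interval: x̄ ± E = 96 ± 5.6774 = (90.3226, 101.6774)

Rounded to 2 decimal places:

(90.32, 101.68)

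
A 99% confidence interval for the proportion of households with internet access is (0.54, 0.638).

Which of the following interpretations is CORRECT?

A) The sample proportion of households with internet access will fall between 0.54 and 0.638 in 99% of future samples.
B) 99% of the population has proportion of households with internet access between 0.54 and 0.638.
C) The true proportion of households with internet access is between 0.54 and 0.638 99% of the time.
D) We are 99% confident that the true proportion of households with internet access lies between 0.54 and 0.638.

A confidence interval represents our confidence in the procedure, not a probability statement about the parameter.

Key concept: If we repeated this sampling process many times and computed a 99% CI each time, about 99% of those intervals would contain the true population parameter.

For this specific interval (0.54, 0.638):
- Midpoint (point estimate): 0.589
- Margin of error: 0.049

The correct interpretation is the one stating confidence that the true parameter lies in the interval — option D.

D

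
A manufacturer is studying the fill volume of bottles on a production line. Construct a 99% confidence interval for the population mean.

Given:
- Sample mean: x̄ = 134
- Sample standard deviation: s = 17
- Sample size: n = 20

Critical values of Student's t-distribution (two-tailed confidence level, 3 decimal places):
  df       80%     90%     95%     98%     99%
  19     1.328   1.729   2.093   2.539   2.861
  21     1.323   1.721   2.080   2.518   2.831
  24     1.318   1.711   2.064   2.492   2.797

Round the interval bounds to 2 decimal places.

The population standard deviation σ is unknown (only the sample standard deviation s is given), so use a t-interval with df = n - 1 = 20 - 1 = 19.

For 99% confidence with df = 19, t* = 2.861 (from t-table)

Standard error: SE = s/√n = 17/√20 = 3.801316

Margin of error: E = t* × SE = 2.861 × 3.801316 = 10.8756

T-interval: x̄ ± E = 134 ± 10.8756 = (123.1244, 144.8756)

Rounded to 2 decimal places:

(123.12, 144.88)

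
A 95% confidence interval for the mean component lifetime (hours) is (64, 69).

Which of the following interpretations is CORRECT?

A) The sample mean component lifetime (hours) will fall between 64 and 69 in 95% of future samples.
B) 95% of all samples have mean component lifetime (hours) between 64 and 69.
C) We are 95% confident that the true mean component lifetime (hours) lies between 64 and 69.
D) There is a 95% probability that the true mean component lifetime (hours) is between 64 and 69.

A confidence interval represents our confidence in the procedure, not a probability statement about the parameter.

Key concept: If we repeated this sampling process many times and computed a 95% CI each time, about 95% of those intervals would contain the true population parameter.

For this specific interval (64, 69):
- Midpoint (point estimate): 66.5
- Margin of error: 2.5

The correct interpretation is the one stating confidence that the true parameter lies in the interval — option C.

C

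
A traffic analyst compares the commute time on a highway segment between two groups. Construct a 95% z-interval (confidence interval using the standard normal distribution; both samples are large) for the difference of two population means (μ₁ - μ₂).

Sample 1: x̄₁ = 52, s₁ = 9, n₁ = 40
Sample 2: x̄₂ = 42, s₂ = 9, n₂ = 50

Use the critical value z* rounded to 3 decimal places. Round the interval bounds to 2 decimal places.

Both samples are large (n₁ = 40 ≥ 30, n₂ = 50 ≥ 30), so a z-interval for the difference of means applies.

Point estimate: x̄₁ - x̄₂ = 52 - 42 = 10

Standard error: SE = √(s₁²/n₁ + s₂²/n₂)
= √(9²/40 + 9²/50)
= √(2.025000 + 1.620000)
= 1.909188

For 95% confidence, z* = 1.96 (from standard normal table)
Margin of error: E = z* × SE = 1.96 × 1.909188 = 3.7420

Z-interval: (x̄₁ - x̄₂) ± E = 10 ± 3.7420 = (6.2580, 13.7420)

Rounded to 2 decimal places:

(6.26, 13.74)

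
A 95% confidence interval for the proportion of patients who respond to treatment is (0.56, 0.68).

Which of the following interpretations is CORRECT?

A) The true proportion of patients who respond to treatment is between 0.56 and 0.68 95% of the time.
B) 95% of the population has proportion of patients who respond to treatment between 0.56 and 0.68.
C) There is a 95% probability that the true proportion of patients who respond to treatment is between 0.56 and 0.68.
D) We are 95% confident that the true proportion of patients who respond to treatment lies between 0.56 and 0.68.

A confidence interval represents our confidence in the procedure, not a probability statement about the parameter.

Key concept: If we repeated this sampling process many times and computed a 95% CI each time, about 95% of those intervals would contain the true population parameter.

For this specific interval (0.56, 0.68):
- Midpoint (point estimate): 0.62
- Margin of error: 0.06

The correct interpretation is the one stating confidence that the true parameter lies in the interval — option D.

D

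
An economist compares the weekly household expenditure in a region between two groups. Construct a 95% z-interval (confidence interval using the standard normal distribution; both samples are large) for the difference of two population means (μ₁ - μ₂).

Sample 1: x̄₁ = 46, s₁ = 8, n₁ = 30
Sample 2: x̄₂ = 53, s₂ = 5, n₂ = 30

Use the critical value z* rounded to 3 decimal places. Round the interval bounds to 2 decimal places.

Both samples are large (n₁ = 30 ≥ 30, n₂ = 30 ≥ 30), so a z-interval for the difference of means applies.

Point estimate: x̄₁ - x̄₂ = 46 - 53 = -7

Standard error: SE = √(s₁²/n₁ + s₂²/n₂)
= √(8²/30 + 5²/30)
= √(2.133333 + 0.833333)
= 1.722401

For 95% confidence, z* = 1.96 (from standard normal table)
Margin of error: E = z* × SE = 1.96 × 1.722401 = 3.3759

Z-interval: (x̄₁ - x̄₂) ± E = -7 ± 3.3759 = (-10.3759, -3.6241)

Rounded to 2 decimal places:

(-10.38, -3.62)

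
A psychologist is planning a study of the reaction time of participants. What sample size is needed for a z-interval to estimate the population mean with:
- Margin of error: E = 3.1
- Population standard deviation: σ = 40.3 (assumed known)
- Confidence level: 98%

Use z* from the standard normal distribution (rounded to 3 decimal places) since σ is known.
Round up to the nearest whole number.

Using z* since population σ is known (z-interval formula).

For 98% confidence, z* = 2.326 (from standard normal table)

Sample size formula for z-interval: n = (z*σ/E)²

n = (2.326 × 40.3 / 3.1)²
  = (30.238000)²
  = 914.3366

Round up to the nearest whole number: n = 915

915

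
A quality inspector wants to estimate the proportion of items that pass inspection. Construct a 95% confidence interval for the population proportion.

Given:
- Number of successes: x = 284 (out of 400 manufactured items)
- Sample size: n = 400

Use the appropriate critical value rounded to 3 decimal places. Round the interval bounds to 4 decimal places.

Sample proportion: p̂ = 284/400 = 0.710000

Check conditions for normal approximation:
  np̂ = 284 ≥ 10 ✓
  n(1-p̂) = 116 ≥ 10 ✓

The sample is large enough, so use a z-interval (normal approximation) for the proportion.

For 95% confidence, z* = 1.96 (from standard normal table)

Standard error: SE = √(p̂(1-p̂)/n) = √(0.710000×0.290000/400) = 0.02268810

Margin of error: E = z* × SE = 1.96 × 0.02268810 = 0.044469

Z-interval: p̂ ± E = 0.710000 ± 0.044469 = (0.665531, 0.754469)

Rounded to 4 decimal places:

(0.6655, 0.7545)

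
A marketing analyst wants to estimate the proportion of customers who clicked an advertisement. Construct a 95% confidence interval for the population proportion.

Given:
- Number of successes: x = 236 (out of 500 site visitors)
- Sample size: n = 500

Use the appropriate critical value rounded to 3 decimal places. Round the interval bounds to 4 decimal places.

Sample proportion: p̂ = 236/500 = 0.472000

Check conditions for normal approximation:
  np̂ = 236 ≥ 10 ✓
  n(1-p̂) = 264 ≥ 10 ✓

The sample is large enough, so use a z-interval (normal approximation) for the proportion.

For 95% confidence, z* = 1.96 (from standard normal table)

Standard error: SE = √(p̂(1-p̂)/n) = √(0.472000×0.528000/500) = 0.02232559

Margin of error: E = z* × SE = 1.96 × 0.02232559 = 0.043758

Z-interval: p̂ ± E = 0.472000 ± 0.043758 = (0.428242, 0.515758)

Rounded to 4 decimal places:

(0.4282, 0.5158)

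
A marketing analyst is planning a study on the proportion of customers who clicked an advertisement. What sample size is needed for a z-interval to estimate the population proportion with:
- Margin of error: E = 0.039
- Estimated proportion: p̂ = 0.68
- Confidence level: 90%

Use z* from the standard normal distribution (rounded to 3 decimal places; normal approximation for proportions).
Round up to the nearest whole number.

Using z* for proportion z-interval (normal approximation).

For 90% confidence, z* = 1.645 (from standard normal table)

Sample size formula for proportion z-interval: n = z*²p̂(1-p̂)/E²

n = 1.645² × 0.68 × 0.32 / 0.039²
  = 2.706025 × 0.2176 / 0.001521
  = 387.1341

Round up to the nearest whole number: n = 388

388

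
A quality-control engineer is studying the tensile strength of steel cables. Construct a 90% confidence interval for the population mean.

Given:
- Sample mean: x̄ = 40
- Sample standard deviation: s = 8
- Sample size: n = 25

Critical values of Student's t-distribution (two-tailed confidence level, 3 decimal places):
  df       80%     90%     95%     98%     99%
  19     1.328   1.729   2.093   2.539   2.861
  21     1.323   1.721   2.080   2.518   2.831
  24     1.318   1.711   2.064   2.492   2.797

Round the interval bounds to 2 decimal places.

The population standard deviation σ is unknown (only the sample standard deviation s is given), so use a t-interval with df = n - 1 = 25 - 1 = 24.

For 90% confidence with df = 24, t* = 1.711 (from t-table)

Standard error: SE = s/√n = 8/√25 = 1.600000

Margin of error: E = t* × SE = 1.711 × 1.600000 = 2.7376

T-interval: x̄ ± E = 40 ± 2.7376 = (37.2624, 42.7376)

Rounded to 2 decimal places:

(37.26, 42.74)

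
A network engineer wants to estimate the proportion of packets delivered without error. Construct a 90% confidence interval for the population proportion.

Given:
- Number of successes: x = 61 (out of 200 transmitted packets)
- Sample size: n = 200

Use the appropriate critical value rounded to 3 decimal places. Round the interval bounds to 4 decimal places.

Sample proportion: p̂ = 61/200 = 0.305000

Check conditions for normal approximation:
  np̂ = 61 ≥ 10 ✓
  n(1-p̂) = 139 ≥ 10 ✓

The sample is large enough, so use a z-interval (normal approximation) for the proportion.

For 90% confidence, z* = 1.645 (from standard normal table)

Standard error: SE = √(p̂(1-p̂)/n) = √(0.305000×0.695000/200) = 0.03255572

Margin of error: E = z* × SE = 1.645 × 0.03255572 = 0.053554

Z-interval: p̂ ± E = 0.305000 ± 0.053554 = (0.251446, 0.358554)

Rounded to 4 decimal places:

(0.2514, 0.3586)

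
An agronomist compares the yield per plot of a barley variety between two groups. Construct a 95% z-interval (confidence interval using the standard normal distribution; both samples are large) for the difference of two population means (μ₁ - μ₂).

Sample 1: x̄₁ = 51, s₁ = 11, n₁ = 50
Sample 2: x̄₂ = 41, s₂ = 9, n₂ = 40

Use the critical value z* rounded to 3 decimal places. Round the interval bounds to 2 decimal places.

Both samples are large (n₁ = 50 ≥ 30, n₂ = 40 ≥ 30), so a z-interval for the difference of means applies.

Point estimate: x̄₁ - x̄₂ = 51 - 41 = 10

Standard error: SE = √(s₁²/n₁ + s₂²/n₂)
= √(11²/50 + 9²/40)
= √(2.420000 + 2.025000)
= 2.108317

For 95% confidence, z* = 1.96 (from standard normal table)
Margin of error: E = z* × SE = 1.96 × 2.108317 = 4.1323

Z-interval: (x̄₁ - x̄₂) ± E = 10 ± 4.1323 = (5.8677, 14.1323)

Rounded to 2 decimal places:

(5.87, 14.13)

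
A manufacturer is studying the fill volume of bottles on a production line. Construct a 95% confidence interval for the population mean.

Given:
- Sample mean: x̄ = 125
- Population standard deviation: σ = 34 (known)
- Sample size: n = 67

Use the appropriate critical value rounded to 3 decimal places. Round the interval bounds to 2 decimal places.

The population standard deviation σ is known, so use a z-interval (standard normal critical value).

For 95% confidence, z* = 1.96 (from standard normal table)

Standard error: SE = σ/√n = 34/√67 = 4.153761

Margin of error: E = z* × SE = 1.96 × 4.153761 = 8.1414

Z-interval: x̄ ± E = 125 ± 8.1414 = (116.8586, 133.1414)

Rounded to 2 decimal places:

(116.86, 133.14)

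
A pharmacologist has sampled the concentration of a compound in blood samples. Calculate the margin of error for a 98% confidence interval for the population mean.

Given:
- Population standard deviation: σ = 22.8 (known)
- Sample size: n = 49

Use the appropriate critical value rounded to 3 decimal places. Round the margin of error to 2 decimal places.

The population standard deviation σ is known, so use the z-interval margin of error formula.

For 98% confidence, z* = 2.326 (from standard normal table)

Margin of error formula for z-interval: E = z* × σ/√n

E = 2.326 × 22.8/√49
  = 2.326 × 3.257143
  = 7.5761

Rounded to 2 decimal places:

7.58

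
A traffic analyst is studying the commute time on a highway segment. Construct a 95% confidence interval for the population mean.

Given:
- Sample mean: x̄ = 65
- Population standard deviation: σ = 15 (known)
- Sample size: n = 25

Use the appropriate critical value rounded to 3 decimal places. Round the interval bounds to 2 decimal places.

The population standard deviation σ is known, so use a z-interval (standard normal critical value).

For 95% confidence, z* = 1.96 (from standard normal table)

Standard error: SE = σ/√n = 15/√25 = 3.000000

Margin of error: E = z* × SE = 1.96 × 3.000000 = 5.8800

Z-interval: x̄ ± E = 65 ± 5.8800 = (59.1200, 70.8800)

Rounded to 2 decimal places:

(59.12, 70.88)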